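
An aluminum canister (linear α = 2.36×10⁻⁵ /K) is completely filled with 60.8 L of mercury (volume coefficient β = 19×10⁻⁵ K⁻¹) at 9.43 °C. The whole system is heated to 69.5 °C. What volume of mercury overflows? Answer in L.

The canister also expands: β_container ≈ 3α = 7.08×10⁻⁵ /K
Net overflow = V₀(β_liq − 3α_cont)ΔT
β − 3α = 1.90×10⁻⁴ − 7.08×10⁻⁵ = 1.192×10⁻⁴ /K; ΔT = 60.07 K
ΔV = 60.8 × 1.192×10⁻⁴ × 60.07 = 0.435 L

0.435 L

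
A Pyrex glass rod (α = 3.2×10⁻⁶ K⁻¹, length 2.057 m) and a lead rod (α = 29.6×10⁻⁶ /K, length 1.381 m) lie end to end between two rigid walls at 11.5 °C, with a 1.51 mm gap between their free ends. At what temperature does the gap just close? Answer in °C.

T = 43.3 °C

α₁L₁ = 6.5824×10⁻⁶ m/K, α₂L₂ = 4.08776×10⁻⁵ m/K → total 4.746×10⁻⁵ m/K
ΔT = g/(α₁L₁+α₂L₂) = 1.51×10⁻³ / 4.746×10⁻⁵ = 31.816 K
T = 11.5 + 31.816 = 43.316 °C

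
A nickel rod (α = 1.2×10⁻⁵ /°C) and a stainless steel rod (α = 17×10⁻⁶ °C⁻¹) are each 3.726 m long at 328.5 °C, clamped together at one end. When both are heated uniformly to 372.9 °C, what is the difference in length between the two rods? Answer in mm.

0.827 mm

ΔT = 44.4 K
nickel: ΔL = 1.2×10⁻⁵ × 3.726 m × 44.4 = 1.9852×10⁻³ m = 1.9852 mm
stainless steel: ΔL = 17×10⁻⁶ × 3.726 m × 44.4 = 2.8124×10⁻³ m = 2.8124 mm
difference = 2.8124 − 1.9852 = 0.8272 mm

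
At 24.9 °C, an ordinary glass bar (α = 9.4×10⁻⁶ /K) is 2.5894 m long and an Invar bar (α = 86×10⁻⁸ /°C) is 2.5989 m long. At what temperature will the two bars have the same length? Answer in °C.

T = 454.7 °C

Equal length when α₁L₁ΔT − α₂L₂ΔT = L₂ − L₁ = 9.50×10⁻³ m
α₁L₁ = 2.434036×10⁻⁵, α₂L₂ = 2.235054×10⁻⁶ → Δ(αL) = 2.2105306×10⁻⁵ m/K
ΔT = 9.50×10⁻³ / 2.2105306×10⁻⁵ = 429.761 K, so T = 24.9 + 429.761 = 454.661 °C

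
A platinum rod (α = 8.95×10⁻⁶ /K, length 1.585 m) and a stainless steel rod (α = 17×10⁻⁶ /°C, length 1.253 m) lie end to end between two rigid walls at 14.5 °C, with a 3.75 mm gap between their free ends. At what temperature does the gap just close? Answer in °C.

T = 120 °C

Gap closes when ΔL₁ + ΔL₂ = 3.75 mm = 3.75×10⁻³ m
(α₁L₁ + α₂L₂)ΔT = g
α₁L₁ + α₂L₂ = 8.95×10⁻⁶×1.585 + 17×10⁻⁶×1.253 = 3.548675×10⁻⁵ m/K
ΔT = 3.75×10⁻³ / 3.548675×10⁻⁵ = 105.67 K
T = 14.5 + 105.67 = 120.17 °C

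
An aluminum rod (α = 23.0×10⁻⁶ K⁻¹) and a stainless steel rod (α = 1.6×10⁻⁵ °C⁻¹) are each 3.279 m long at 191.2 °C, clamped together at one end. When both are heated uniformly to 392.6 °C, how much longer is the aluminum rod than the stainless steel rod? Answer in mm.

4.62 mm

ΔT = 201.4 K
aluminum: ΔL = 23.0×10⁻⁶ × 3.279 m × 201.4 = 1.5189×10⁻² m = 15.189 mm
stainless steel: ΔL = 1.6×10⁻⁵ × 3.279 m × 201.4 = 1.0566×10⁻² m = 10.566 mm
difference = 15.189 − 10.566 = 4.623 mm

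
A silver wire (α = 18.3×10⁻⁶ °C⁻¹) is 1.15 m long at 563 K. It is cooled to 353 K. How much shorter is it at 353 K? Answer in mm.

ΔL = 4.42 mm

|ΔT| = |353 − 563| = 210 K
ΔL = αL₀ΔT = (18.3×10⁻⁶)(1.15)(210) = 4.42×10⁻³ m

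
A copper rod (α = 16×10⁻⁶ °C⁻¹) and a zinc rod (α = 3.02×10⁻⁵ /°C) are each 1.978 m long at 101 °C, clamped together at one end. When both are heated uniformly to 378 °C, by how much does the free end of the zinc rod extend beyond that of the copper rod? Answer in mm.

7.78 mm

ΔT = 277 K
copper: ΔL = 16×10⁻⁶ × 1.978 m × 277 = 8.7665×10⁻³ m = 8.7665 mm
zinc: ΔL = 3.02×10⁻⁵ × 1.978 m × 277 = 1.6547×10⁻² m = 16.547 mm
difference = 16.547 − 8.7665 = 7.7805 mm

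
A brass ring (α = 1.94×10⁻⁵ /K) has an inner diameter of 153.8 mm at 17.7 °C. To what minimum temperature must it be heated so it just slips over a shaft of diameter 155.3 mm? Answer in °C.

T = 520 °C

Required Δd = 155.3 − 153.8 = 1.5 mm
Δd = αd₀ΔT ⇒ ΔT = Δd/(αd₀) = 1.5 / (1.94×10⁻⁵ × 153.8) = 502.73 K
T_min = 17.7 + 502.73 = 520.43 °C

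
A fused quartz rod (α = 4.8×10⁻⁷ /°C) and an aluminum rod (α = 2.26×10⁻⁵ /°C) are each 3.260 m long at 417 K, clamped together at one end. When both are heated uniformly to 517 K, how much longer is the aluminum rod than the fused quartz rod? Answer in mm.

ΔT = 100 K
fused quartz: ΔL = 4.8×10⁻⁷ × 3.260 m × 100 = 1.5648×10⁻⁴ m = 0.15648 mm
aluminum: ΔL = 2.26×10⁻⁵ × 3.260 m × 100 = 7.3676×10⁻³ m = 7.3676 mm
difference = 7.3676 − 0.15648 = 7.21112 mm

7.21 mm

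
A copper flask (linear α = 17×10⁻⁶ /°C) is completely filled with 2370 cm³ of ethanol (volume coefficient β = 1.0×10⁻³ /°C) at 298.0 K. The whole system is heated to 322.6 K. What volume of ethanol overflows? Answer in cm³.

The flask also expands: β_container ≈ 3α = 5.1×10⁻⁵ /K
Net overflow = V₀(β_liq − 3α_cont)ΔT
β − 3α = 1.00×10⁻³ − 5.1×10⁻⁵ = 9.49×10⁻⁴ /K; ΔT = 24.6 K
ΔV = 2370 × 9.49×10⁻⁴ × 24.6 = 55.3 cm³

55.3 cm³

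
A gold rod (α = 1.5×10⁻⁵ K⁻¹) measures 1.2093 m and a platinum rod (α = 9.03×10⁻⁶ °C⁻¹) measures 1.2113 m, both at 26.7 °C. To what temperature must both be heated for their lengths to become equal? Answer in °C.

L₁(1 + α₁ΔT) = L₂(1 + α₂ΔT) ⇒ ΔT = (L₂ − L₁)/(α₁L₁ − α₂L₂)
L₂ − L₁ = 1.2113 − 1.2093 = 2.00×10⁻³ m
α₁L₁ − α₂L₂ = 1.5×10⁻⁵×1.2093 − 9.03×10⁻⁶×1.2113 = 7.201461×10⁻⁶ m/K
ΔT = 2.00×10⁻³ / 7.201461×10⁻⁶ = 277.721 K
T = 26.7 + 277.721 = 304.421 °C

T = 304.4 °C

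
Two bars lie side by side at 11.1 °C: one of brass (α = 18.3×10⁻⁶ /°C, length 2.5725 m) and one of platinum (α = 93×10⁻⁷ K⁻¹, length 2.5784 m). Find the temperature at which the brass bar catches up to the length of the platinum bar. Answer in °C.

T = 266.5 °C

Equal length when α₁L₁ΔT − α₂L₂ΔT = L₂ − L₁ = 5.90×10⁻³ m
α₁L₁ = 4.707675×10⁻⁵, α₂L₂ = 2.397912×10⁻⁵ → Δ(αL) = 2.309763×10⁻⁵ m/K
ΔT = 5.90×10⁻³ / 2.309763×10⁻⁵ = 255.437 K, so T = 11.1 + 255.437 = 266.537 °C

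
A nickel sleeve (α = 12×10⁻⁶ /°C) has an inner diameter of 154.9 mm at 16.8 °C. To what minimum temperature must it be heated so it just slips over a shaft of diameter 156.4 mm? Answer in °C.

T = 824 °C

Required Δd = 156.4 − 154.9 = 1.5 mm
Δd = αd₀ΔT ⇒ ΔT = Δd/(αd₀) = 1.5 / (12×10⁻⁶ × 154.9) = 806.97 K
T_min = 16.8 + 806.97 = 823.77 °C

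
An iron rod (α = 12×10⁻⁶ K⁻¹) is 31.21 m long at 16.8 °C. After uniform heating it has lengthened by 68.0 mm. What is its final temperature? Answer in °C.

ΔL = αL₀ΔT ⇒ ΔT = ΔL / (αL₀)
ΔT = 68.0×10⁻³ m / (12×10⁻⁶ × 31.21 m) = 181.57 K
T = 16.8 + 181.57 = 198.37 °C

T = 198 °C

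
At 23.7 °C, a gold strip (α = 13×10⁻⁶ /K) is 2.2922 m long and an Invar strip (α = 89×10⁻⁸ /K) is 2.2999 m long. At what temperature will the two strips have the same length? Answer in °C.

Equal length when α₁L₁ΔT − α₂L₂ΔT = L₂ − L₁ = 7.70×10⁻³ m
α₁L₁ = 2.97986×10⁻⁵, α₂L₂ = 2.046911×10⁻⁶ → Δ(αL) = 2.7751689×10⁻⁵ m/K
ΔT = 7.70×10⁻³ / 2.7751689×10⁻⁵ = 277.461 K, so T = 23.7 + 277.461 = 301.161 °C

T = 301.2 °C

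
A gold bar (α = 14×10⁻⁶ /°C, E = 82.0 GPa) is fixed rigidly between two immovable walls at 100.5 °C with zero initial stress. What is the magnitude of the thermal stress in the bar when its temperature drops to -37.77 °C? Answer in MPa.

Fully constrained: the free strain ε = αΔT is blocked, so σ = Eε = EαΔT.
|ΔT| = 138.27 K
σ = 82.0×10⁹ × 14×10⁻⁶ × 138.27 = 1.59×10⁸ Pa

σ = 159 MPa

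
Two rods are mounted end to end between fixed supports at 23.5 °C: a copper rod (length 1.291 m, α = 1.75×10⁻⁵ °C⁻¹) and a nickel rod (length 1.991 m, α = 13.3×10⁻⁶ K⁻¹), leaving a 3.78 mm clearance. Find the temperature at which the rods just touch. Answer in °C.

Gap closes when ΔL₁ + ΔL₂ = 3.78 mm = 3.78×10⁻³ m
(α₁L₁ + α₂L₂)ΔT = g
α₁L₁ + α₂L₂ = 1.75×10⁻⁵×1.291 + 13.3×10⁻⁶×1.991 = 4.90728×10⁻⁵ m/K
ΔT = 3.78×10⁻³ / 4.90728×10⁻⁵ = 77.03 K
T = 23.5 + 77.03 = 100.53 °C

T = 101 °C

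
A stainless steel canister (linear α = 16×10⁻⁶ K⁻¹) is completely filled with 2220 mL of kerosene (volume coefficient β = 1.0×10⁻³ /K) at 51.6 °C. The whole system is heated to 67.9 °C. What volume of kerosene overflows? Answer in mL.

The canister also expands: β_container ≈ 3α = 4.8×10⁻⁵ /K
Net overflow = V₀(β_liq − 3α_cont)ΔT
β − 3α = 1.00×10⁻³ − 4.8×10⁻⁵ = 9.52×10⁻⁴ /K; ΔT = 16.3 K
ΔV = 2220 × 9.52×10⁻⁴ × 16.3 = 34.4 mL

34.4 mL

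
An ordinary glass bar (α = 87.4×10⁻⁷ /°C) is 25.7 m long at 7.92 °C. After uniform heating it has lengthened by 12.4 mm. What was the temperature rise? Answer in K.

ΔL = αL₀ΔT ⇒ ΔT = ΔL / (αL₀)
ΔT = 12.4×10⁻³ m / (87.4×10⁻⁷ × 25.7 m) = 55.205 K

ΔT = 55.2 K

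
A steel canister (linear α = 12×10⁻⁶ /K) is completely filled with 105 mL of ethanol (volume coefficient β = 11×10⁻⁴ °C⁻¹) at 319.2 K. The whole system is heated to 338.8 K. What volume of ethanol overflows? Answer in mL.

2.19 mL

The canister also expands: β_container ≈ 3α = 3.6×10⁻⁵ /K
Net overflow = V₀(β_liq − 3α_cont)ΔT
β − 3α = 1.10×10⁻³ − 3.6×10⁻⁵ = 1.064×10⁻³ /K; ΔT = 19.6 K
ΔV = 105 × 1.064×10⁻³ × 19.6 = 2.19 mL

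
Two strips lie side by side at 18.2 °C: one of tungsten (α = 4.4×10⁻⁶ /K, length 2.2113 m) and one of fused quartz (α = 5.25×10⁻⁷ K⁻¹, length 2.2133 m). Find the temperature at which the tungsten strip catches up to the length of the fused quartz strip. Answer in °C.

T = 251.6 °C

Equal length when α₁L₁ΔT − α₂L₂ΔT = L₂ − L₁ = 2.00×10⁻³ m
α₁L₁ = 9.72972×10⁻⁶, α₂L₂ = 1.1619825×10⁻⁶ → Δ(αL) = 8.5677375×10⁻⁶ m/K
ΔT = 2.00×10⁻³ / 8.5677375×10⁻⁶ = 233.434 K, so T = 18.2 + 233.434 = 251.634 °C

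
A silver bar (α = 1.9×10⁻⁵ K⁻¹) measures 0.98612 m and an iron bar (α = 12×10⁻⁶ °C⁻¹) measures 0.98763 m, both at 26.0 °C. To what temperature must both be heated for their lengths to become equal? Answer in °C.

T = 245.3 °C

L₁(1 + α₁ΔT) = L₂(1 + α₂ΔT) ⇒ ΔT = (L₂ − L₁)/(α₁L₁ − α₂L₂)
L₂ − L₁ = 0.98763 − 0.98612 = 1.51×10⁻³ m
α₁L₁ − α₂L₂ = 1.9×10⁻⁵×0.98612 − 12×10⁻⁶×0.98763 = 6.88472×10⁻⁶ m/K
ΔT = 1.51×10⁻³ / 6.88472×10⁻⁶ = 219.326 K
T = 26.0 + 219.326 = 245.326 °C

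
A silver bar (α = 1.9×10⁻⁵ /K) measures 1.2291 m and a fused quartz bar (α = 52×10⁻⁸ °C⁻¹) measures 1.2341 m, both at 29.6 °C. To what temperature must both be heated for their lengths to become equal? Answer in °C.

T = 249.8 °C

L₁(1 + α₁ΔT) = L₂(1 + α₂ΔT) ⇒ ΔT = (L₂ − L₁)/(α₁L₁ − α₂L₂)
L₂ − L₁ = 1.2341 − 1.2291 = 5.00×10⁻³ m
α₁L₁ − α₂L₂ = 1.9×10⁻⁵×1.2291 − 52×10⁻⁸×1.2341 = 2.2711168×10⁻⁵ m/K
ΔT = 5.00×10⁻³ / 2.2711168×10⁻⁵ = 220.156 K
T = 29.6 + 220.156 = 249.756 °C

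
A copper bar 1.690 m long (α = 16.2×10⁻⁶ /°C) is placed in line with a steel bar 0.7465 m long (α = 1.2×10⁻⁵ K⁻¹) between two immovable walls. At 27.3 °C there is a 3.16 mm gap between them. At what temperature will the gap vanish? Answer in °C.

T = 114 °C

α₁L₁ = 2.7378×10⁻⁵ m/K, α₂L₂ = 8.958×10⁻⁶ m/K → total 3.6336×10⁻⁵ m/K
ΔT = g/(α₁L₁+α₂L₂) = 3.16×10⁻³ / 3.6336×10⁻⁵ = 86.97 K
T = 27.3 + 86.97 = 114.27 °C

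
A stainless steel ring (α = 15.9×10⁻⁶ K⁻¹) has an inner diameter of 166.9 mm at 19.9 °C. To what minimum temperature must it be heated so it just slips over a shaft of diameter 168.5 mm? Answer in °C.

Required Δd = 168.5 − 166.9 = 1.6 mm
Δd = αd₀ΔT ⇒ ΔT = Δd/(αd₀) = 1.6 / (15.9×10⁻⁶ × 166.9) = 602.93 K
T_min = 19.9 + 602.93 = 622.83 °C

T = 623 °C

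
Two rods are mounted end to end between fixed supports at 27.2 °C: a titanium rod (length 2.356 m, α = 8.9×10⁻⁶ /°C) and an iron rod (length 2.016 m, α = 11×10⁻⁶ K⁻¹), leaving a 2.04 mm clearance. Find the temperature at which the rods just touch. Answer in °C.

T = 74.5 °C

Gap closes when ΔL₁ + ΔL₂ = 2.04 mm = 2.04×10⁻³ m
(α₁L₁ + α₂L₂)ΔT = g
α₁L₁ + α₂L₂ = 8.9×10⁻⁶×2.356 + 11×10⁻⁶×2.016 = 4.31444×10⁻⁵ m/K
ΔT = 2.04×10⁻³ / 4.31444×10⁻⁵ = 47.283 K
T = 27.2 + 47.283 = 74.483 °C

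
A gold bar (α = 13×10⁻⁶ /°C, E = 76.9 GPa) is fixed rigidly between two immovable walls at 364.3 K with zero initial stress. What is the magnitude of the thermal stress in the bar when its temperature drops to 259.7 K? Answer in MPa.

σ = 105 MPa

Fully constrained: the free strain ε = αΔT is blocked, so σ = Eε = EαΔT.
|ΔT| = 104.6 K
σ = 76.9×10⁹ × 13×10⁻⁶ × 104.6 = 1.05×10⁸ Pa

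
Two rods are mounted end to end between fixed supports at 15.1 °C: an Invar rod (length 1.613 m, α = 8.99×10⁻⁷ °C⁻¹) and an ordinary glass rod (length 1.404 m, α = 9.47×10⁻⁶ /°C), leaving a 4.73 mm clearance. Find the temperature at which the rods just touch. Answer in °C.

T = 336 °C

Gap closes when ΔL₁ + ΔL₂ = 4.73 mm = 4.73×10⁻³ m
(α₁L₁ + α₂L₂)ΔT = g
α₁L₁ + α₂L₂ = 8.99×10⁻⁷×1.613 + 9.47×10⁻⁶×1.404 = 1.4745967×10⁻⁵ m/K
ΔT = 4.73×10⁻³ / 1.4745967×10⁻⁵ = 320.77 K
T = 15.1 + 320.77 = 335.87 °C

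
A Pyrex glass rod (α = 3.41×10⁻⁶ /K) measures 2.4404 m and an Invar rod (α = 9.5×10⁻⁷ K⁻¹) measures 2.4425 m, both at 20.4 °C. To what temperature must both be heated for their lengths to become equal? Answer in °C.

Equal length when α₁L₁ΔT − α₂L₂ΔT = L₂ − L₁ = 2.10×10⁻³ m
α₁L₁ = 8.321764×10⁻⁶, α₂L₂ = 2.320375×10⁻⁶ → Δ(αL) = 6.001389×10⁻⁶ m/K
ΔT = 2.10×10⁻³ / 6.001389×10⁻⁶ = 349.919 K, so T = 20.4 + 349.919 = 370.319 °C

T = 370.3 °C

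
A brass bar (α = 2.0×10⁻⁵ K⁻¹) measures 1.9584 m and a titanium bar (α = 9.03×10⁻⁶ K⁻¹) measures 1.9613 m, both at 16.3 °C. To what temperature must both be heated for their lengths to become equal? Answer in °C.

T = 151.5 °C

Equal length when α₁L₁ΔT − α₂L₂ΔT = L₂ − L₁ = 2.90×10⁻³ m
α₁L₁ = 3.9168×10⁻⁵, α₂L₂ = 1.7710539×10⁻⁵ → Δ(αL) = 2.1457461×10⁻⁵ m/K
ΔT = 2.90×10⁻³ / 2.1457461×10⁻⁵ = 135.151 K, so T = 16.3 + 135.151 = 151.451 °C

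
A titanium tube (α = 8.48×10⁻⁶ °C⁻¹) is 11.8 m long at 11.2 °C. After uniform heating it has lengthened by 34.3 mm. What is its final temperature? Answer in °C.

ΔL = αL₀ΔT ⇒ ΔT = ΔL / (αL₀)
ΔT = 34.3×10⁻³ m / (8.48×10⁻⁶ × 11.8 m) = 342.78 K
T = 11.2 + 342.78 = 353.98 °C

T = 354 °C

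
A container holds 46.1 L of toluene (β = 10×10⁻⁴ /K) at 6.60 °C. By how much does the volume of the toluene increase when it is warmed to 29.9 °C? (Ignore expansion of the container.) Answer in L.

ΔV = 1.07 L

|ΔT| = |29.9 − 6.60| = 23.30 K
ΔV = βV₀ΔT = (10×10⁻⁴)(46.1)(23.30) = 1.07 L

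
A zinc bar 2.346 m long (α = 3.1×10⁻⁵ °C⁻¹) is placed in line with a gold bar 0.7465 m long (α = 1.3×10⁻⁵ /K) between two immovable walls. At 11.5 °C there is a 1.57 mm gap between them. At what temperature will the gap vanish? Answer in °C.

Gap closes when ΔL₁ + ΔL₂ = 1.57 mm = 1.57×10⁻³ m
(α₁L₁ + α₂L₂)ΔT = g
α₁L₁ + α₂L₂ = 3.1×10⁻⁵×2.346 + 1.3×10⁻⁵×0.7465 = 8.24305×10⁻⁵ m/K
ΔT = 1.57×10⁻³ / 8.24305×10⁻⁵ = 19.046 K
T = 11.5 + 19.046 = 30.546 °C

T = 30.5 °C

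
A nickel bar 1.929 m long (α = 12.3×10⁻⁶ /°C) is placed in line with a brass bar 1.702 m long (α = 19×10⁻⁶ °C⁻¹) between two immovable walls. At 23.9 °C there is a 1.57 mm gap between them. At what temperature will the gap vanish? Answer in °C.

Gap closes when ΔL₁ + ΔL₂ = 1.57 mm = 1.57×10⁻³ m
(α₁L₁ + α₂L₂)ΔT = g
α₁L₁ + α₂L₂ = 12.3×10⁻⁶×1.929 + 19×10⁻⁶×1.702 = 5.60647×10⁻⁵ m/K
ΔT = 1.57×10⁻³ / 5.60647×10⁻⁵ = 28.003 K
T = 23.9 + 28.003 = 51.903 °C

T = 51.9 °C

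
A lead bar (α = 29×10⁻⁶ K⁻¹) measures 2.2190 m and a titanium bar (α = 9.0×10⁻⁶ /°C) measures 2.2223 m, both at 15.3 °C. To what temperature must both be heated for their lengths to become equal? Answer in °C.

L₁(1 + α₁ΔT) = L₂(1 + α₂ΔT) ⇒ ΔT = (L₂ − L₁)/(α₁L₁ − α₂L₂)
L₂ − L₁ = 2.2223 − 2.2190 = 3.30×10⁻³ m
α₁L₁ − α₂L₂ = 29×10⁻⁶×2.2190 − 9.0×10⁻⁶×2.2223 = 4.43503×10⁻⁵ m/K
ΔT = 3.30×10⁻³ / 4.43503×10⁻⁵ = 74.4076 K
T = 15.3 + 74.4076 = 89.7076 °C

T = 89.71 °C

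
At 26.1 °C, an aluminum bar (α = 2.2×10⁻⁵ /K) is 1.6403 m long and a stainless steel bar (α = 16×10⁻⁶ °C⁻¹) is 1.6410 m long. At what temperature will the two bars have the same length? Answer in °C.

Equal length when α₁L₁ΔT − α₂L₂ΔT = L₂ − L₁ = 7.00×10⁻⁴ m
α₁L₁ = 3.60866×10⁻⁵, α₂L₂ = 2.6256×10⁻⁵ → Δ(αL) = 9.8306×10⁻⁶ m/K
ΔT = 7.00×10⁻⁴ / 9.8306×10⁻⁶ = 71.2062 K, so T = 26.1 + 71.2062 = 97.3062 °C

T = 97.31 °C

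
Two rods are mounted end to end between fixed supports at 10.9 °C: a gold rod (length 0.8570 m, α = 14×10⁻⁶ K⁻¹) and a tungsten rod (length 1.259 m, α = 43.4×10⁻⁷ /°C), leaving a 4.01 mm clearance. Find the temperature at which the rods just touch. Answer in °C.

α₁L₁ = 1.1998×10⁻⁵ m/K, α₂L₂ = 5.46406×10⁻⁶ m/K → total 1.746206×10⁻⁵ m/K
ΔT = g/(α₁L₁+α₂L₂) = 4.01×10⁻³ / 1.746206×10⁻⁵ = 229.64 K
T = 10.9 + 229.64 = 240.54 °C

T = 241 °C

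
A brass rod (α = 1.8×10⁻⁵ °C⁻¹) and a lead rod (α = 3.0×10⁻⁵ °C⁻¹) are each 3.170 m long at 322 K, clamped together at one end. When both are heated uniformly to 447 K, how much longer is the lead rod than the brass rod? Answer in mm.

4.76 mm

ΔT = 125 K
brass: ΔL = 1.8×10⁻⁵ × 3.170 m × 125 = 7.1325×10⁻³ m = 7.1325 mm
lead: ΔL = 3.0×10⁻⁵ × 3.170 m × 125 = 1.1888×10⁻² m = 11.888 mm
difference = 11.888 − 7.1325 = 4.7555 mm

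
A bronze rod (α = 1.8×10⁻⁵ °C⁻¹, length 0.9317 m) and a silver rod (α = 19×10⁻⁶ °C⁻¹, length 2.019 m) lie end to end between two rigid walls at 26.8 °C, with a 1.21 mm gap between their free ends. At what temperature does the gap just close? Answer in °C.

α₁L₁ = 1.67706×10⁻⁵ m/K, α₂L₂ = 3.8361×10⁻⁵ m/K → total 5.51316×10⁻⁵ m/K
ΔT = g/(α₁L₁+α₂L₂) = 1.21×10⁻³ / 5.51316×10⁻⁵ = 21.947 K
T = 26.8 + 21.947 = 48.747 °C

T = 48.7 °C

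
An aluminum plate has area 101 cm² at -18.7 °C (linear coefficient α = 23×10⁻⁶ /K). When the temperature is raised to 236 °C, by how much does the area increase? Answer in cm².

Area coefficient ≈ 2α; |ΔT| = 254.7 K
ΔA = 2αA₀ΔT = 2(23×10⁻⁶)(101)(254.7) = 1.18 cm²

ΔA = 1.18 cm²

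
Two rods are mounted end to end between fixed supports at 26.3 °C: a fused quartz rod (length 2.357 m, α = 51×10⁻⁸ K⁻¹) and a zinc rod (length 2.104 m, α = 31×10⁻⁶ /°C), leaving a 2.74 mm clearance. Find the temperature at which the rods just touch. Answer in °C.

α₁L₁ = 1.20207×10⁻⁶ m/K, α₂L₂ = 6.5224×10⁻⁵ m/K → total 6.642607×10⁻⁵ m/K
ΔT = g/(α₁L₁+α₂L₂) = 2.74×10⁻³ / 6.642607×10⁻⁵ = 41.249 K
T = 26.3 + 41.249 = 67.549 °C

T = 67.5 °C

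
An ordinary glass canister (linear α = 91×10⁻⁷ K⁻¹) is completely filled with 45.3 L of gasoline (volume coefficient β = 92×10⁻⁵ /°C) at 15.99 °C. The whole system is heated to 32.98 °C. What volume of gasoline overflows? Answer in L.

The canister also expands: β_container ≈ 3α = 2.73×10⁻⁵ /K
Net overflow = V₀(β_liq − 3α_cont)ΔT
β − 3α = 9.20×10⁻⁴ − 2.73×10⁻⁵ = 8.927×10⁻⁴ /K; ΔT = 16.99 K
ΔV = 45.3 × 8.927×10⁻⁴ × 16.99 = 0.687 L

0.687 L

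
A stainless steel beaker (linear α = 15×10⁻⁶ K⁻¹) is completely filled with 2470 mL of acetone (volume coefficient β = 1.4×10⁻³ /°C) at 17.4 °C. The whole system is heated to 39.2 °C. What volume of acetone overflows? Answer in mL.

The beaker also expands: β_container ≈ 3α = 4.5×10⁻⁵ /K
Net overflow = V₀(β_liq − 3α_cont)ΔT
β − 3α = 1.40×10⁻³ − 4.5×10⁻⁵ = 1.355×10⁻³ /K; ΔT = 21.8 K
ΔV = 2470 × 1.355×10⁻³ × 21.8 = 73.0 mL

73.0 mL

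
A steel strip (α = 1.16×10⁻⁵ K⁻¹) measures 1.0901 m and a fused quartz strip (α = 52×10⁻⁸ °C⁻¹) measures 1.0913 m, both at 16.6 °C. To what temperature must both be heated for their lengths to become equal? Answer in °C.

L₁(1 + α₁ΔT) = L₂(1 + α₂ΔT) ⇒ ΔT = (L₂ − L₁)/(α₁L₁ − α₂L₂)
L₂ − L₁ = 1.0913 − 1.0901 = 1.20×10⁻³ m
α₁L₁ − α₂L₂ = 1.16×10⁻⁵×1.0901 − 52×10⁻⁸×1.0913 = 1.2077684×10⁻⁵ m/K
ΔT = 1.20×10⁻³ / 1.2077684×10⁻⁵ = 99.357 K
T = 16.6 + 99.357 = 115.957 °C

T = 116.0 °C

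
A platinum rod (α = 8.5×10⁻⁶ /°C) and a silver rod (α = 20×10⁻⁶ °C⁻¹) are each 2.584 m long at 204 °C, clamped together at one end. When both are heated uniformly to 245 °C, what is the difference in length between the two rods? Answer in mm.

ΔT = 41 K
platinum: ΔL = 8.5×10⁻⁶ × 2.584 m × 41 = 9.0052×10⁻⁴ m = 0.90052 mm
silver: ΔL = 20×10⁻⁶ × 2.584 m × 41 = 2.1189×10⁻³ m = 2.1189 mm
difference = 2.1189 − 0.90052 = 1.21838 mm

1.22 mm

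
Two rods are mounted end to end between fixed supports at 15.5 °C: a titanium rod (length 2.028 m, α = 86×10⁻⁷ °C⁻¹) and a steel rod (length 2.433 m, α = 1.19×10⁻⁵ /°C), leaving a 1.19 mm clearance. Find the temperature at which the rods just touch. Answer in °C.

T = 41.2 °C

α₁L₁ = 1.74408×10⁻⁵ m/K, α₂L₂ = 2.89527×10⁻⁵ m/K → total 4.63935×10⁻⁵ m/K
ΔT = g/(α₁L₁+α₂L₂) = 1.19×10⁻³ / 4.63935×10⁻⁵ = 25.650 K
T = 15.5 + 25.650 = 41.150 °C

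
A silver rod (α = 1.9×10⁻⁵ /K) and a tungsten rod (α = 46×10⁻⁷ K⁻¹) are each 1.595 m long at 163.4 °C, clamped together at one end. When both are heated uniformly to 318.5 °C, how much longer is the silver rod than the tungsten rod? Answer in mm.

3.56 mm

ΔT = 155.1 K
silver: ΔL = 1.9×10⁻⁵ × 1.595 m × 155.1 = 4.7003×10⁻³ m = 4.7003 mm
tungsten: ΔL = 46×10⁻⁷ × 1.595 m × 155.1 = 1.1380×10⁻³ m = 1.1380 mm
difference = 4.7003 − 1.1380 = 3.5623 mm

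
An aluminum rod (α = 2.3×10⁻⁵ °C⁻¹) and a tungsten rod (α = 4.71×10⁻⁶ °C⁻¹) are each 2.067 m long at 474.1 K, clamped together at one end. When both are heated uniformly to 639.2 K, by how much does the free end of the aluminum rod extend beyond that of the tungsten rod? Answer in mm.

ΔT = 165.1 K
aluminum: ΔL = 2.3×10⁻⁵ × 2.067 m × 165.1 = 7.8490×10⁻³ m = 7.8490 mm
tungsten: ΔL = 4.71×10⁻⁶ × 2.067 m × 165.1 = 1.6073×10⁻³ m = 1.6073 mm
difference = 7.8490 − 1.6073 = 6.2417 mm

6.24 mm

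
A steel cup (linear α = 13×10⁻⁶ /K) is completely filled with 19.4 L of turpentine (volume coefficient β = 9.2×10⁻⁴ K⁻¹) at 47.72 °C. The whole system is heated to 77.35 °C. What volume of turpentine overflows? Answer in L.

The cup also expands: β_container ≈ 3α = 3.9×10⁻⁵ /K
Net overflow = V₀(β_liq − 3α_cont)ΔT
β − 3α = 9.20×10⁻⁴ − 3.9×10⁻⁵ = 8.81×10⁻⁴ /K; ΔT = 29.63 K
ΔV = 19.4 × 8.81×10⁻⁴ × 29.63 = 0.506 L

0.506 L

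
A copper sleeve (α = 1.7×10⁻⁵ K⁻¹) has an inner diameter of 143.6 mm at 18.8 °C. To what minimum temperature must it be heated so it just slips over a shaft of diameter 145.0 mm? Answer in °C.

Required Δd = 145.0 − 143.6 = 1.4 mm
Δd = αd₀ΔT ⇒ ΔT = Δd/(αd₀) = 1.4 / (1.7×10⁻⁵ × 143.6) = 573.49 K
T_min = 18.8 + 573.49 = 592.29 °C

T = 592 °C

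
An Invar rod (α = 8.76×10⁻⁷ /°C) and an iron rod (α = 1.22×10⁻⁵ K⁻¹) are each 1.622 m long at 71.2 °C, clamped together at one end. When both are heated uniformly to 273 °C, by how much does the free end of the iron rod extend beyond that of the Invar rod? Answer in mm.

3.71 mm

ΔT = 201.8 K
Invar: ΔL = 8.76×10⁻⁷ × 1.622 m × 201.8 = 2.8673×10⁻⁴ m = 0.28673 mm
iron: ΔL = 1.22×10⁻⁵ × 1.622 m × 201.8 = 3.9933×10⁻³ m = 3.9933 mm
difference = 3.9933 − 0.28673 = 3.70657 mm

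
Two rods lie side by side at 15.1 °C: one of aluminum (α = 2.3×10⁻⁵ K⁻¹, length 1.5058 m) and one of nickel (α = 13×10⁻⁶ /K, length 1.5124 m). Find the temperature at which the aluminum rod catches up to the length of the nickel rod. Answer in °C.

T = 455.9 °C

L₁(1 + α₁ΔT) = L₂(1 + α₂ΔT) ⇒ ΔT = (L₂ − L₁)/(α₁L₁ − α₂L₂)
L₂ − L₁ = 1.5124 − 1.5058 = 6.60×10⁻³ m
α₁L₁ − α₂L₂ = 2.3×10⁻⁵×1.5058 − 13×10⁻⁶×1.5124 = 1.49722×10⁻⁵ m/K
ΔT = 6.60×10⁻³ / 1.49722×10⁻⁵ = 440.817 K
T = 15.1 + 440.817 = 455.917 °C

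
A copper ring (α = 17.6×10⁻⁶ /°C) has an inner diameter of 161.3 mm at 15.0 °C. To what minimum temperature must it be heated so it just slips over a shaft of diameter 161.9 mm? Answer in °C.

Required Δd = 161.9 − 161.3 = 0.6 mm
Δd = αd₀ΔT ⇒ ΔT = Δd/(αd₀) = 0.6 / (17.6×10⁻⁶ × 161.3) = 211.35 K
T_min = 15.0 + 211.35 = 226.35 °C

T = 226 °C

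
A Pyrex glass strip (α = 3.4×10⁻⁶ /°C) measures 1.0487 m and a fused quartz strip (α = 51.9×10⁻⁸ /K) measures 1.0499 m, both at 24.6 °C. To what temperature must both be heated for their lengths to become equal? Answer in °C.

Equal length when α₁L₁ΔT − α₂L₂ΔT = L₂ − L₁ = 1.20×10⁻³ m
α₁L₁ = 3.56558×10⁻⁶, α₂L₂ = 5.448981×10⁻⁷ → Δ(αL) = 3.0206819×10⁻⁶ m/K
ΔT = 1.20×10⁻³ / 3.0206819×10⁻⁶ = 397.261 K, so T = 24.6 + 397.261 = 421.861 °C

T = 421.9 °C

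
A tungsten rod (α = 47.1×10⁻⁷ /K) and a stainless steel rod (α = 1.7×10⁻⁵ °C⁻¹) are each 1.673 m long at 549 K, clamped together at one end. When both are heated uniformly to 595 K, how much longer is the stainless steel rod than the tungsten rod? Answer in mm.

ΔT = 46 K
tungsten: ΔL = 47.1×10⁻⁷ × 1.673 m × 46 = 3.6247×10⁻⁴ m = 0.36247 mm
stainless steel: ΔL = 1.7×10⁻⁵ × 1.673 m × 46 = 1.3083×10⁻³ m = 1.3083 mm
difference = 1.3083 − 0.36247 = 0.94583 mm

0.946 mm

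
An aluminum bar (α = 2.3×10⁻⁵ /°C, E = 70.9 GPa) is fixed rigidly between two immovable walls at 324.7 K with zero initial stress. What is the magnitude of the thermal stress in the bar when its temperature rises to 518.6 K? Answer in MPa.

σ = 316 MPa

Fully constrained: the free strain ε = αΔT is blocked, so σ = Eε = EαΔT.
|ΔT| = 193.9 K
σ = 70.9×10⁹ × 2.3×10⁻⁵ × 193.9 = 3.16×10⁸ Pa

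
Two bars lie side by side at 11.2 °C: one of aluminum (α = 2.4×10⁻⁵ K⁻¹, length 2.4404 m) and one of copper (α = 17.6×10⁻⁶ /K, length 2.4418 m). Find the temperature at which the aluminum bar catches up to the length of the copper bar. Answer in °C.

Equal length when α₁L₁ΔT − α₂L₂ΔT = L₂ − L₁ = 1.40×10⁻³ m
α₁L₁ = 5.85696×10⁻⁵, α₂L₂ = 4.297568×10⁻⁵ → Δ(αL) = 1.559392×10⁻⁵ m/K
ΔT = 1.40×10⁻³ / 1.559392×10⁻⁵ = 89.779 K, so T = 11.2 + 89.779 = 100.979 °C

T = 101.0 °C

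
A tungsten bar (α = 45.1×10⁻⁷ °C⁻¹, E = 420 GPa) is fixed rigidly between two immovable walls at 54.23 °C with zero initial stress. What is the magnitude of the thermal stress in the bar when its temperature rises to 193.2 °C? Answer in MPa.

σ = 263 MPa

Fully constrained: the free strain ε = αΔT is blocked, so σ = Eε = EαΔT.
|ΔT| = 138.97 K
σ = 420×10⁹ × 45.1×10⁻⁷ × 138.97 = 2.63×10⁸ Pa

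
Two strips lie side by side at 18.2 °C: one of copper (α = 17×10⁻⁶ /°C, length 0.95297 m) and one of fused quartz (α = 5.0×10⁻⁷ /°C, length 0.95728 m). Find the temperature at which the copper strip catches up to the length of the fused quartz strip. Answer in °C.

Equal length when α₁L₁ΔT − α₂L₂ΔT = L₂ − L₁ = 4.31×10⁻³ m
α₁L₁ = 1.620049×10⁻⁵, α₂L₂ = 4.7864×10⁻⁷ → Δ(αL) = 1.572185×10⁻⁵ m/K
ΔT = 4.31×10⁻³ / 1.572185×10⁻⁵ = 274.141 K, so T = 18.2 + 274.141 = 292.341 °C

T = 292.3 °C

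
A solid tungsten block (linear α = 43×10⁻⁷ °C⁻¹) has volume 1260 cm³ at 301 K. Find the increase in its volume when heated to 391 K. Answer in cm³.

Isotropic solid: β ≈ 3α = 1.3×10⁻⁵ /K; ΔT = 90 K
ΔV = 3αV₀ΔT = 3(43×10⁻⁷)(1260)(90) = 1.46 cm³

ΔV = 1.46 cm³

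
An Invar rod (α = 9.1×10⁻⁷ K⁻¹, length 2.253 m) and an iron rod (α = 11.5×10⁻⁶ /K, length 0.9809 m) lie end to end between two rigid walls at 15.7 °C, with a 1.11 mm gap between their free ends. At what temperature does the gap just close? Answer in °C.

T = 99.0 °C

Gap closes when ΔL₁ + ΔL₂ = 1.11 mm = 1.11×10⁻³ m
(α₁L₁ + α₂L₂)ΔT = g
α₁L₁ + α₂L₂ = 9.1×10⁻⁷×2.253 + 11.5×10⁻⁶×0.9809 = 1.333058×10⁻⁵ m/K
ΔT = 1.11×10⁻³ / 1.333058×10⁻⁵ = 83.267 K
T = 15.7 + 83.267 = 98.967 °C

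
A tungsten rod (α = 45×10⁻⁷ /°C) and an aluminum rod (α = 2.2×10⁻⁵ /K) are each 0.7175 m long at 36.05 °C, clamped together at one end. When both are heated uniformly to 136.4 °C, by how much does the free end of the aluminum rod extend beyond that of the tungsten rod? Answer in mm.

1.26 mm

ΔT = 100.35 K
tungsten: ΔL = 45×10⁻⁷ × 0.7175 m × 100.35 = 3.2401×10⁻⁴ m = 0.32401 mm
aluminum: ΔL = 2.2×10⁻⁵ × 0.7175 m × 100.35 = 1.5840×10⁻³ m = 1.5840 mm
difference = 1.5840 − 0.32401 = 1.25999 mm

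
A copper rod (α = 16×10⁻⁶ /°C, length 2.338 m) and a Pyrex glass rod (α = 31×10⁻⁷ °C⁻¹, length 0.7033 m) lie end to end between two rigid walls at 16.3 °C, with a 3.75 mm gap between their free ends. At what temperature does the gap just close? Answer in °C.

Gap closes when ΔL₁ + ΔL₂ = 3.75 mm = 3.75×10⁻³ m
(α₁L₁ + α₂L₂)ΔT = g
α₁L₁ + α₂L₂ = 16×10⁻⁶×2.338 + 31×10⁻⁷×0.7033 = 3.958823×10⁻⁵ m/K
ΔT = 3.75×10⁻³ / 3.958823×10⁻⁵ = 94.73 K
T = 16.3 + 94.73 = 111.03 °C

T = 111 °C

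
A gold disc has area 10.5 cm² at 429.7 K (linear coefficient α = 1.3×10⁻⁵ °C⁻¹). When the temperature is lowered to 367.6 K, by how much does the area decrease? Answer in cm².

ΔA = 0.0170 cm²

Area coefficient ≈ 2α; |ΔT| = 62.1 K
ΔA = 2αA₀ΔT = 2(1.3×10⁻⁵)(10.5)(62.1) = 0.0170 cm²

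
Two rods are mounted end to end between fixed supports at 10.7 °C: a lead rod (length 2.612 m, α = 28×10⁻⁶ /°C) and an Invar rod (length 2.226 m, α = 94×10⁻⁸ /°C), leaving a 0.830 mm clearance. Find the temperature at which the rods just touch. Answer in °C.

T = 21.7 °C

α₁L₁ = 7.3136×10⁻⁵ m/K, α₂L₂ = 2.09244×10⁻⁶ m/K → total 7.522844×10⁻⁵ m/K
ΔT = g/(α₁L₁+α₂L₂) = 8.30×10⁻⁴ / 7.522844×10⁻⁵ = 11.033 K
T = 10.7 + 11.033 = 21.733 °C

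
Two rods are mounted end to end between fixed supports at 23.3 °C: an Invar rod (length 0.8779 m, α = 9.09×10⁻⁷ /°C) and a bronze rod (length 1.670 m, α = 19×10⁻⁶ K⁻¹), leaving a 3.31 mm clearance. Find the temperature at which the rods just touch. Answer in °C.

Gap closes when ΔL₁ + ΔL₂ = 3.31 mm = 3.31×10⁻³ m
(α₁L₁ + α₂L₂)ΔT = g
α₁L₁ + α₂L₂ = 9.09×10⁻⁷×0.8779 + 19×10⁻⁶×1.670 = 3.25280111×10⁻⁵ m/K
ΔT = 3.31×10⁻³ / 3.25280111×10⁻⁵ = 101.76 K
T = 23.3 + 101.76 = 125.06 °C

T = 125 °C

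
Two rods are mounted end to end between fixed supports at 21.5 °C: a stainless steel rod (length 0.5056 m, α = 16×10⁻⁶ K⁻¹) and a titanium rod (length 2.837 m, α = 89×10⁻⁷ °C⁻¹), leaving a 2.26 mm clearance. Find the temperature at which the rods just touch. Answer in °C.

α₁L₁ = 8.0896×10⁻⁶ m/K, α₂L₂ = 2.52493×10⁻⁵ m/K → total 3.33389×10⁻⁵ m/K
ΔT = g/(α₁L₁+α₂L₂) = 2.26×10⁻³ / 3.33389×10⁻⁵ = 67.789 K
T = 21.5 + 67.789 = 89.289 °C

T = 89.3 °C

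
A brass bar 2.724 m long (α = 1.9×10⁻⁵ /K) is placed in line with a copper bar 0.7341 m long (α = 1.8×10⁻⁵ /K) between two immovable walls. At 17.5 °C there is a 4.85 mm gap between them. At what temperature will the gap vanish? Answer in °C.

α₁L₁ = 5.1756×10⁻⁵ m/K, α₂L₂ = 1.32138×10⁻⁵ m/K → total 6.49698×10⁻⁵ m/K
ΔT = g/(α₁L₁+α₂L₂) = 4.85×10⁻³ / 6.49698×10⁻⁵ = 74.650 K
T = 17.5 + 74.650 = 92.150 °C

T = 92.2 °C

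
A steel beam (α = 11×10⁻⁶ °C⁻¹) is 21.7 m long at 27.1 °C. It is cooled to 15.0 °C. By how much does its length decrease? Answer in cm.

ΔL = 0.289 cm

|ΔT| = |15.0 − 27.1| = 12.1 K
ΔL = αL₀ΔT = (11×10⁻⁶)(21.7)(12.1) = 2.89×10⁻³ m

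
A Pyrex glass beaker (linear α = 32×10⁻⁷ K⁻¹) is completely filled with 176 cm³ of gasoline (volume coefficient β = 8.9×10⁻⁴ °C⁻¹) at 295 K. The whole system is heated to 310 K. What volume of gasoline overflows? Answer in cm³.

2.32 cm³

The beaker also expands: β_container ≈ 3α = 9.6×10⁻⁶ /K
Net overflow = V₀(β_liq − 3α_cont)ΔT
β − 3α = 8.90×10⁻⁴ − 9.6×10⁻⁶ = 8.804×10⁻⁴ /K; ΔT = 15 K
ΔV = 176 × 8.804×10⁻⁴ × 15 = 2.32 cm³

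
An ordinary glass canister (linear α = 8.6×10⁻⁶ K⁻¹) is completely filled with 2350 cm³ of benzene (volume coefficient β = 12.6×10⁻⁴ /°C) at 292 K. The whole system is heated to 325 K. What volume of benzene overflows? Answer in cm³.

The canister also expands: β_container ≈ 3α = 2.58×10⁻⁵ /K
Net overflow = V₀(β_liq − 3α_cont)ΔT
β − 3α = 1.26×10⁻³ − 2.58×10⁻⁵ = 1.2342×10⁻³ /K; ΔT = 33 K
ΔV = 2350 × 1.2342×10⁻³ × 33 = 95.7 cm³

95.7 cm³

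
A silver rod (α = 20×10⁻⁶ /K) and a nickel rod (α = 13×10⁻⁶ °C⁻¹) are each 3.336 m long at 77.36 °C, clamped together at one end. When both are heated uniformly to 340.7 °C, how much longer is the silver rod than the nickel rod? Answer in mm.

6.15 mm

ΔT = 263.34 K
silver: ΔL = 20×10⁻⁶ × 3.336 m × 263.34 = 1.7570×10⁻² m = 17.570 mm
nickel: ΔL = 13×10⁻⁶ × 3.336 m × 263.34 = 1.1421×10⁻² m = 11.421 mm
difference = 17.570 − 11.421 = 6.149 mm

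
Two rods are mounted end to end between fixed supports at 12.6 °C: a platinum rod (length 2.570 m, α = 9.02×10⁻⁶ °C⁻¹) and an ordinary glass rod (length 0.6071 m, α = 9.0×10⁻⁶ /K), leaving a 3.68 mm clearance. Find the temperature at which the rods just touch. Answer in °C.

T = 141 °C

Gap closes when ΔL₁ + ΔL₂ = 3.68 mm = 3.68×10⁻³ m
(α₁L₁ + α₂L₂)ΔT = g
α₁L₁ + α₂L₂ = 9.02×10⁻⁶×2.570 + 9.0×10⁻⁶×0.6071 = 2.86453×10⁻⁵ m/K
ΔT = 3.68×10⁻³ / 2.86453×10⁻⁵ = 128.47 K
T = 12.6 + 128.47 = 141.07 °C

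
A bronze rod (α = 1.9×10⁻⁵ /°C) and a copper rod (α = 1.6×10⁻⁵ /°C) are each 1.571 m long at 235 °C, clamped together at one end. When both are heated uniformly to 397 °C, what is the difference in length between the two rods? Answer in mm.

ΔT = 162 K
bronze: ΔL = 1.9×10⁻⁵ × 1.571 m × 162 = 4.8355×10⁻³ m = 4.8355 mm
copper: ΔL = 1.6×10⁻⁵ × 1.571 m × 162 = 4.0720×10⁻³ m = 4.0720 mm
difference = 4.8355 − 4.0720 = 0.7635 mm

0.764 mm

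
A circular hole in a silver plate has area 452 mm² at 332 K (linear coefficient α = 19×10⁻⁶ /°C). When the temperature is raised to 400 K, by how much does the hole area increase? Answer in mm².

ΔA = 1.17 mm²

Area coefficient ≈ 2α; |ΔT| = 68 K
ΔA = 2αA₀ΔT = 2(19×10⁻⁶)(452)(68) = 1.17 mm²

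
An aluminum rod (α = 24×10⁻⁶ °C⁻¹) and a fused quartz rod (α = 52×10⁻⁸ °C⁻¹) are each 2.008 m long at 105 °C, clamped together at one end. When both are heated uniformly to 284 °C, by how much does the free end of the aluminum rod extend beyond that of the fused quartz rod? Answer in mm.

ΔT = 179 K
aluminum: ΔL = 24×10⁻⁶ × 2.008 m × 179 = 8.6264×10⁻³ m = 8.6264 mm
fused quartz: ΔL = 52×10⁻⁸ × 2.008 m × 179 = 1.8690×10⁻⁴ m = 0.18690 mm
difference = 8.6264 − 0.18690 = 8.4395 mm

8.44 mm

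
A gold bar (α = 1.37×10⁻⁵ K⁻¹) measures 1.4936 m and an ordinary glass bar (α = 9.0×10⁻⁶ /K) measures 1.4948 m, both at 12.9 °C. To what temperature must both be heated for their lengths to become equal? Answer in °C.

T = 184.1 °C

L₁(1 + α₁ΔT) = L₂(1 + α₂ΔT) ⇒ ΔT = (L₂ − L₁)/(α₁L₁ − α₂L₂)
L₂ − L₁ = 1.4948 − 1.4936 = 1.20×10⁻³ m
α₁L₁ − α₂L₂ = 1.37×10⁻⁵×1.4936 − 9.0×10⁻⁶×1.4948 = 7.00912×10⁻⁶ m/K
ΔT = 1.20×10⁻³ / 7.00912×10⁻⁶ = 171.206 K
T = 12.9 + 171.206 = 184.106 °C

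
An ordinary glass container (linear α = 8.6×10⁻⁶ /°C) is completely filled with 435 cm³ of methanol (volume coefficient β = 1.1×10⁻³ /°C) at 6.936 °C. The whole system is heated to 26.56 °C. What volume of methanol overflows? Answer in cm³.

The container also expands: β_container ≈ 3α = 2.58×10⁻⁵ /K
Net overflow = V₀(β_liq − 3α_cont)ΔT
β − 3α = 1.10×10⁻³ − 2.58×10⁻⁵ = 1.0742×10⁻³ /K; ΔT = 19.624 K
ΔV = 435 × 1.0742×10⁻³ × 19.624 = 9.17 cm³

9.17 cm³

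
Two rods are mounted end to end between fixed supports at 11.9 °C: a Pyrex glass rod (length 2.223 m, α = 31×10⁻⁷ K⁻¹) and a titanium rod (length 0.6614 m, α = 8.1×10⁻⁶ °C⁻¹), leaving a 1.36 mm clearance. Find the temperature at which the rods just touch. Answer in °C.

Gap closes when ΔL₁ + ΔL₂ = 1.36 mm = 1.36×10⁻³ m
(α₁L₁ + α₂L₂)ΔT = g
α₁L₁ + α₂L₂ = 31×10⁻⁷×2.223 + 8.1×10⁻⁶×0.6614 = 1.224864×10⁻⁵ m/K
ΔT = 1.36×10⁻³ / 1.224864×10⁻⁵ = 111.03 K
T = 11.9 + 111.03 = 122.93 °C

T = 123 °C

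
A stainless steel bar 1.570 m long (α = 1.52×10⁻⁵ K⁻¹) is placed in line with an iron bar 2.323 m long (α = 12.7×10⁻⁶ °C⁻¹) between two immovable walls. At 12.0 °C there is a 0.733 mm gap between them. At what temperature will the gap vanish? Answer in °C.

T = 25.7 °C

α₁L₁ = 2.3864×10⁻⁵ m/K, α₂L₂ = 2.95021×10⁻⁵ m/K → total 5.33661×10⁻⁵ m/K
ΔT = g/(α₁L₁+α₂L₂) = 7.33×10⁻⁴ / 5.33661×10⁻⁵ = 13.735 K
T = 12.0 + 13.735 = 25.735 °C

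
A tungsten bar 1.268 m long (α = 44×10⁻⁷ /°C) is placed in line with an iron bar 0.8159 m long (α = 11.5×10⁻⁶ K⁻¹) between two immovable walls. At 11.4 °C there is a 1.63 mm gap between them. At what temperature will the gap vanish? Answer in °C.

T = 120 °C

α₁L₁ = 5.5792×10⁻⁶ m/K, α₂L₂ = 9.38285×10⁻⁶ m/K → total 1.496205×10⁻⁵ m/K
ΔT = g/(α₁L₁+α₂L₂) = 1.63×10⁻³ / 1.496205×10⁻⁵ = 108.94 K
T = 11.4 + 108.94 = 120.34 °C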